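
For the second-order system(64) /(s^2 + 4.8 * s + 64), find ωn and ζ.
Standard form: ωn²/(s²+2ζωn·s+ωn²).
const=64=ωn² → ωn=8, s coeff=4.8=2ζωn → ζ=0.3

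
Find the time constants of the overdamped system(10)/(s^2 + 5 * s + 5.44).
Overdamped: real poles at -1.6, -3.4. τ = -1/pole → τ₁ = 0.625, τ₂ = 0.2941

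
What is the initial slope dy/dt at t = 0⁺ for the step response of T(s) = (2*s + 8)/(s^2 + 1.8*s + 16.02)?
IVT: y'(0⁺) = lim_{s→∞} s²·Y(s) = lim_{s→∞} s·T(s).
deg(num) = 1, deg(den) = 2, relative degree = 1, so s·T(s) → (leading num)/(leading den) = 2/1 = 2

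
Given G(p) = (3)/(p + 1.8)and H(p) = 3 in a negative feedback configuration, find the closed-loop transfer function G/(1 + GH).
Closed-loop T = G/(1+GH).
Numerator: G_num * H_den = 3.
Denominator: G_den * H_den + G_num * H_num = (p + 1.8) + (9) = p + 10.8.
T(p) = (3)/(p + 10.8)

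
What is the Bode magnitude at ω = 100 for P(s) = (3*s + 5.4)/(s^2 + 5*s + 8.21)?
Substitute s = j*100: P(j100) = 0.000959619 - 0.0299766j.
|P(j100)| = sqrt(Re² + Im²) = 0.02999.
20*log₁₀(0.02999) = -30.46 dB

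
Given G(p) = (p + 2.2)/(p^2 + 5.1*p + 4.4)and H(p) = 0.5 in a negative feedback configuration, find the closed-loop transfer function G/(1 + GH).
Closed-loop T = G/(1+GH).
Numerator: G_num * H_den = p + 2.2.
Denominator: G_den * H_den + G_num * H_num = (p^2 + 5.1*p + 4.4) + (0.5*p + 1.1) = p^2 + 5.6*p + 5.5.
T(p) = (p + 2.2)/(p^2 + 5.6*p + 5.5)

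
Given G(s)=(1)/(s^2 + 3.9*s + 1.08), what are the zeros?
Numerator is a nonzero constant (1) → Zeros: none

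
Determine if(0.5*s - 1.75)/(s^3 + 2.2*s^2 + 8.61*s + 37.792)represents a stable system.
Denominator: s^3 + 2.2*s^2 + 8.61*s + 37.792 = (s + 3.2)(s^2 - s + 11.81). Poles: -3.2, 0.5 + 3.4j, 0.5 - 3.4j. All Re(p)<0: No (unstable)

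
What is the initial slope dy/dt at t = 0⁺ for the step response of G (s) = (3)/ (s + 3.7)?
IVT: y'(0⁺) = lim_{s→∞} s²·Y(s) = lim_{s→∞} s·G(s).
deg(num) = 0, deg(den) = 1, relative degree = 1, so s·G(s) → (leading num)/(leading den) = 3/1 = 3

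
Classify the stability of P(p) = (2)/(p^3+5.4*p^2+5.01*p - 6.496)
Denominator: p^3 + 5.4*p^2 + 5.01*p - 6.496 = (p - 0.7)(p + 2.9)(p + 3.2). Poles: -2.9, -3.2, 0.7. Unstable (1 pole(s) in RHP)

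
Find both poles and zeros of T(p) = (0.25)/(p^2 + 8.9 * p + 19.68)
Set denominator = 0: p^2 + 8.9*p + 19.68 = (p + 4.8)(p + 4.1) = 0 → Poles: -4.1, -4.8
Numerator is a nonzero constant (0.25) → Zeros: none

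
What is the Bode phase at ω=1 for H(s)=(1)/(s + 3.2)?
Substitute s = j*1: H(j1) = 0.284698 - 0.088968j.
∠H(j1) = atan2(Im, Re) = atan2(-0.088968, 0.284698) = -17.35°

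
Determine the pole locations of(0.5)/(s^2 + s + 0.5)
Set denominator = 0: s^2 + s + 0.5 = 0 → Poles: -0.5 + 0.5j, -0.5 - 0.5j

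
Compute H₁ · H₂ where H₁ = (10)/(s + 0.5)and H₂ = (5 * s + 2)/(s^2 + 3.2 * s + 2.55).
Series: H = H₁ · H₂ = (n₁·n₂)/(d₁·d₂).
Num: n₁·n₂ = 50*s + 20. Den: d₁·d₂ = s^3 + 3.7*s^2 + 4.15*s + 1.275.
H(s) = (50*s + 20)/(s^3 + 3.7*s^2 + 4.15*s + 1.275)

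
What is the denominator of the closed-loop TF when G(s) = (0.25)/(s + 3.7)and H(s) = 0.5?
Characteristic poly = G_den * H_den + G_num * H_num = (s + 3.7) + (0.125) = s + 3.825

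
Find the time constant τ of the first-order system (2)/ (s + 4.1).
First-order system: τ = -1/pole. Pole = -4.1. τ = -1/(-4.1) = 0.2439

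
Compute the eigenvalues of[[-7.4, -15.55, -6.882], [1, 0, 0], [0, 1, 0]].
Eigenvalues solve det(λI - A) = 0.
Characteristic polynomial: λ^3 + 7.4*λ^2 + 15.55*λ + 6.882 = 0.
Factor: (λ + 3.7)(λ + 3.1)(λ + 0.6) = 0.
Roots: -0.6, -3.1, -3.7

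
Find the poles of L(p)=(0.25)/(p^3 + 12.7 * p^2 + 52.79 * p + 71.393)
Set denominator = 0: p^3 + 12.7*p^2 + 52.79*p + 71.393 = (p + 4.7)(p + 4.9)(p + 3.1) = 0 → Poles: -3.1, -4.7, -4.9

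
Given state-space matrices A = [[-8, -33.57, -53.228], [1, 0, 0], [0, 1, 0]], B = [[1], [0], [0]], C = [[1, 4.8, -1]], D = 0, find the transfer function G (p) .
G(p) = C(pI - A)⁻¹B + D.
Characteristic polynomial det(pI - A) = p^3 + 8*p^2 + 33.57*p + 53.228.
Numerator from C·adj(pI-A)·B + D·det(pI-A) = p^2 + 4.8*p - 1.
G(p) = (p^2 + 4.8*p - 1)/(p^3 + 8*p^2 + 33.57*p + 53.228)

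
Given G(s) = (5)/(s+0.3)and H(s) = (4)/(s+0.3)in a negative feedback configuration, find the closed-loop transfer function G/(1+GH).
Closed-loop T = G/(1+GH).
Numerator: G_num * H_den = 5*s + 1.5.
Denominator: G_den * H_den + G_num * H_num = (s^2 + 0.6*s + 0.09) + (20) = s^2 + 0.6*s + 20.09.
T(s) = (5*s + 1.5)/(s^2 + 0.6*s + 20.09)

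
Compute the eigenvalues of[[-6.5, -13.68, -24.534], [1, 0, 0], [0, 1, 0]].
Eigenvalues solve det(λI - A) = 0.
Characteristic polynomial: λ^3 + 6.5*λ^2 + 13.68*λ + 24.534 = 0.
Factor: (λ + 4.7)(λ^2 + 1.8*λ + 5.22) = 0.
Roots: -0.9 + 2.1j, -0.9 - 2.1j, -4.7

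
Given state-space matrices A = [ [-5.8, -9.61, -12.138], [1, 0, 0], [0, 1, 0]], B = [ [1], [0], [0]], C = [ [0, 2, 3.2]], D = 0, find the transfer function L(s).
L(s) = C(sI - A)⁻¹B + D.
Characteristic polynomial det(sI - A) = s^3 + 5.8*s^2 + 9.61*s + 12.138.
Numerator from C·adj(sI-A)·B + D·det(sI-A) = 2*s + 3.2.
L(s) = (2*s + 3.2)/(s^3 + 5.8*s^2 + 9.61*s + 12.138)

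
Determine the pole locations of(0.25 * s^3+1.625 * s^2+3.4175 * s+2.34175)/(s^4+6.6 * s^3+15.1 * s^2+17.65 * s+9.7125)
Set denominator = 0: s^4 + 6.6*s^3 + 15.1*s^2 + 17.65*s + 9.7125 = (s + 1.5)(s + 3.5)(s^2 + 1.6*s + 1.85) = 0 → Poles: -0.8 + 1.1j, -0.8 - 1.1j, -1.5, -3.5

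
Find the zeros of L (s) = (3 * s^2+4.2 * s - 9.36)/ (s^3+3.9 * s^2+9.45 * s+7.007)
Set numerator = 0: 3*s^2 + 4.2*s - 9.36 = 3*(s - 1.2)(s + 2.6) = 0 → Zeros: -2.6, 1.2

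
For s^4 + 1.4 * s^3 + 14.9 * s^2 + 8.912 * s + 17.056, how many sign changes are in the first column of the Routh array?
Routh array:
s^4: [1, 14.9, 17.056]; s^3: [1.4, 8.912]; s^2: [8.53429, 17.056]; s^1: [6.11406]; s^0: [17.056]
First column: [1, 1.4, 8.53429, 6.11406, 17.056]. Sign changes = 0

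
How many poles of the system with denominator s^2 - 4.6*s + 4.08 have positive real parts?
s^2 - 4.6*s + 4.08 = (s - 1.2)(s - 3.4). Poles: 1.2, 3.4. RHP poles (Re>0): 2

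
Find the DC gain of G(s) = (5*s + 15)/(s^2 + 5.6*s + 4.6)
DC gain = G(0) = num(0)/den(0) = 15/4.6 = 3.261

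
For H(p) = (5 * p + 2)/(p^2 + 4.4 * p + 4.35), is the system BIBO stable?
Denominator: p^2 + 4.4*p + 4.35 = (p + 1.5)(p + 2.9). Poles: -1.5, -2.9. All Re(p)<0: Yes (stable)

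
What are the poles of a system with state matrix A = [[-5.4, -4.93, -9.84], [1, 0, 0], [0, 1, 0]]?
Eigenvalues solve det(λI - A) = 0.
Characteristic polynomial: λ^3 + 5.4*λ^2 + 4.93*λ + 9.84 = 0.
Factor: (λ + 4.8)(λ^2 + 0.6*λ + 2.05) = 0.
Roots: -0.3 + 1.4j, -0.3 - 1.4j, -4.8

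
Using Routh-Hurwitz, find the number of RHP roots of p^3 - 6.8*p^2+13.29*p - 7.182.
Routh array:
p^3: [1, 13.29]; p^2: [-6.8, -7.182]; p^1: [12.2338]; p^0: [-7.182]
First column: [1, -6.8, 12.2338, -7.182]. Sign changes = RHP roots = 3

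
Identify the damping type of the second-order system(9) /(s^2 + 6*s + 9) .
Standard form: ωn²/(s²+2ζωn·s+ωn²) gives ωn=3, ζ=1.
Critically damped (ζ = 1)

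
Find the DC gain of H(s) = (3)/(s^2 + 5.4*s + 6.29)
DC gain = H(0) = num(0)/den(0) = 3/6.29 = 0.4769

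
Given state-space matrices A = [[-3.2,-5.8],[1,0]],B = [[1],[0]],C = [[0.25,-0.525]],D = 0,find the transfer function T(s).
T(s) = C(sI - A)⁻¹B + D.
Characteristic polynomial det(sI - A) = s^2 + 3.2*s + 5.8.
Numerator from C·adj(sI-A)·B + D·det(sI-A) = 0.25*s - 0.525.
T(s) = (0.25*s - 0.525)/(s^2 + 3.2*s + 5.8)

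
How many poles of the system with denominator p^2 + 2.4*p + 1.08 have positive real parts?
p^2 + 2.4*p + 1.08 = (p + 1.8)(p + 0.6). Poles: -0.6, -1.8. RHP poles (Re>0): 0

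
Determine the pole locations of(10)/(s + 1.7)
Set denominator = 0: s + 1.7 = 0 → Poles: -1.7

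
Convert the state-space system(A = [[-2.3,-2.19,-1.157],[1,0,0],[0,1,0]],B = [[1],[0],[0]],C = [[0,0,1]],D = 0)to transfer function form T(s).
T(s) = C(sI - A)⁻¹B + D.
Characteristic polynomial det(sI - A) = s^3 + 2.3*s^2 + 2.19*s + 1.157.
Numerator from C·adj(sI-A)·B + D·det(sI-A) = 1.
T(s) = (1)/(s^3 + 2.3*s^2 + 2.19*s + 1.157)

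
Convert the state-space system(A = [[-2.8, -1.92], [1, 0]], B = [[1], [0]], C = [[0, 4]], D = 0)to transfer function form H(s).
H(s) = C(sI - A)⁻¹B + D.
Characteristic polynomial det(sI - A) = s^2 + 2.8*s + 1.92.
Numerator from C·adj(sI-A)·B + D·det(sI-A) = 4.
H(s) = (4)/(s^2 + 2.8*s + 1.92)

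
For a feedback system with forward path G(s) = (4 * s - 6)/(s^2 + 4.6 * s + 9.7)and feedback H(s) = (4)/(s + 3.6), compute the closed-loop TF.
Closed-loop T = G/(1+GH).
Numerator: G_num * H_den = 4*s^2 + 8.4*s - 21.6.
Denominator: G_den * H_den + G_num * H_num = (s^3 + 8.2*s^2 + 26.26*s + 34.92) + (16*s - 24) = s^3 + 8.2*s^2 + 42.26*s + 10.92.
T(s) = (4*s^2 + 8.4*s - 21.6)/(s^3 + 8.2*s^2 + 42.26*s + 10.92)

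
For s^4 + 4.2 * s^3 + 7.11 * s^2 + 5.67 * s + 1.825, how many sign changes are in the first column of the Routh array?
Routh array:
s^4: [1, 7.11, 1.825]; s^3: [4.2, 5.67]; s^2: [5.76, 1.825]; s^1: [4.33927]; s^0: [1.825]
First column: [1, 4.2, 5.76, 4.33927, 1.825]. Sign changes = 0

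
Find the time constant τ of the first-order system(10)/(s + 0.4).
First-order system: τ = -1/pole. Pole = -0.4. τ = -1/(-0.4) = 2.5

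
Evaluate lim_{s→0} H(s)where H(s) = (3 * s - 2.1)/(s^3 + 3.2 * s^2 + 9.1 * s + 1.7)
DC gain = H(0) = num(0)/den(0) = -2.1/1.7 = -1.235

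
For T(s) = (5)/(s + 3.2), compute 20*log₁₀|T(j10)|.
Substitute s = j*10: T(j10) = 0.145138 - 0.453556j.
|T(j10)| = sqrt(Re² + Im²) = 0.4762.
20*log₁₀(0.4762) = -6.44 dB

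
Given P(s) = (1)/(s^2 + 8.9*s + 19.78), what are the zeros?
Numerator is a nonzero constant (1) → Zeros: none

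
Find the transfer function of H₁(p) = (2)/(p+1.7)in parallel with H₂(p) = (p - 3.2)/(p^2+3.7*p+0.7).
Parallel: H = H₁ + H₂ = (n₁·d₂ + n₂·d₁)/(d₁·d₂).
n₁·d₂ = 2*p^2 + 7.4*p + 1.4. n₂·d₁ = p^2 - 1.5*p - 5.44. Sum = 3*p^2 + 5.9*p - 4.04. d₁·d₂ = p^3 + 5.4*p^2 + 6.99*p + 1.19.
H(p) = (3*p^2 + 5.9*p - 4.04)/(p^3 + 5.4*p^2 + 6.99*p + 1.19)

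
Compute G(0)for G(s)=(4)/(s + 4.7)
DC gain = G(0) = num(0)/den(0) = 4/4.7 = 0.8511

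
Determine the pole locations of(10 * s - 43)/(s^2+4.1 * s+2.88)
Set denominator = 0: s^2 + 4.1*s + 2.88 = (s + 3.2)(s + 0.9) = 0 → Poles: -0.9, -3.2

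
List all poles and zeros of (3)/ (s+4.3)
Set denominator = 0: s + 4.3 = 0 → Poles: -4.3
Numerator is a nonzero constant (3) → Zeros: none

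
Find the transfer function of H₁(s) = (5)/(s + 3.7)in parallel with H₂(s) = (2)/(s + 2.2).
Parallel: H = H₁ + H₂ = (n₁·d₂ + n₂·d₁)/(d₁·d₂).
n₁·d₂ = 5*s + 11. n₂·d₁ = 2*s + 7.4. Sum = 7*s + 18.4. d₁·d₂ = s^2 + 5.9*s + 8.14.
H(s) = (7*s + 18.4)/(s^2 + 5.9*s + 8.14)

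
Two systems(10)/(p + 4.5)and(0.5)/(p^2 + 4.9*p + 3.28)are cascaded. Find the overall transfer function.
Series: H = H₁ · H₂ = (n₁·n₂)/(d₁·d₂).
Num: n₁·n₂ = 5. Den: d₁·d₂ = p^3 + 9.4*p^2 + 25.33*p + 14.76.
H(p) = (5)/(p^3 + 9.4*p^2 + 25.33*p + 14.76)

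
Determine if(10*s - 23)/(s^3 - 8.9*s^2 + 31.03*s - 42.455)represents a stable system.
Denominator: s^3 - 8.9*s^2 + 31.03*s - 42.455 = (s - 3.5)(s^2 - 5.4*s + 12.13). Poles: 2.7 + 2.2j, 2.7 - 2.2j, 3.5. All Re(p)<0: No (unstable)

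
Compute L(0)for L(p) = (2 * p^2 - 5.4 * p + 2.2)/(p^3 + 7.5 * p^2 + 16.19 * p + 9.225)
DC gain = L(0) = num(0)/den(0) = 2.2/9.225 = 0.2385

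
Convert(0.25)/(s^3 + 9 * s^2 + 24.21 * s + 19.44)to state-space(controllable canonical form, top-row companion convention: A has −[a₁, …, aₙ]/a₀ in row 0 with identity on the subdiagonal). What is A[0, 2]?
Reachable canonical form for den = s^3 + 9*s^2 + 24.21*s + 19.44: top row of A = -[a₁,a₂,...,aₙ]/a₀, ones on the subdiagonal, zeros elsewhere.
A = [[-9, -24.21, -19.44], [1, 0, 0], [0, 1, 0]].
A[0,2] = -19.44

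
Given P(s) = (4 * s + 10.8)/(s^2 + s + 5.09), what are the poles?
Set denominator = 0: s^2 + s + 5.09 = 0 → Poles: -0.5 + 2.2j, -0.5 - 2.2j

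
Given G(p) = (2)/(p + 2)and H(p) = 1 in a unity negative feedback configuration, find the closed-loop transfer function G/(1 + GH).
Closed-loop T = G/(1+GH).
Numerator: G_num * H_den = 2.
Denominator: G_den * H_den + G_num * H_num = (p + 2) + (2) = p + 4.
T(p) = (2)/(p + 4)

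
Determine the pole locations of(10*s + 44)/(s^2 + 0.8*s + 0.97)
Set denominator = 0: s^2 + 0.8*s + 0.97 = 0 → Poles: -0.4 + 0.9j, -0.4 - 0.9j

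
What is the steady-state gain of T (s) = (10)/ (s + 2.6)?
DC gain = T(0) = num(0)/den(0) = 10/2.6 = 3.846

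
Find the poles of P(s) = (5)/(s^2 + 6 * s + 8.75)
Set denominator = 0: s^2 + 6*s + 8.75 = (s + 2.5)(s + 3.5) = 0 → Poles: -2.5, -3.5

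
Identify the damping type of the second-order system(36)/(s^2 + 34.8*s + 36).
Standard form: ωn²/(s²+2ζωn·s+ωn²) gives ωn=6, ζ=2.9.
Overdamped (ζ = 2.9 > 1)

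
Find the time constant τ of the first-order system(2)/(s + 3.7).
First-order system: τ = -1/pole. Pole = -3.7. τ = -1/(-3.7) = 0.2703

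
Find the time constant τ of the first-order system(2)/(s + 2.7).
First-order system: τ = -1/pole. Pole = -2.7. τ = -1/(-2.7) = 0.3704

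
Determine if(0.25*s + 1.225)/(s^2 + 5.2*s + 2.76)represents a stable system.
Denominator: s^2 + 5.2*s + 2.76 = (s + 0.6)(s + 4.6). Poles: -0.6, -4.6. All Re(p)<0: Yes (stable)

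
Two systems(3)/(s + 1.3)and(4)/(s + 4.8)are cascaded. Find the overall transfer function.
Series: H = H₁ · H₂ = (n₁·n₂)/(d₁·d₂).
Num: n₁·n₂ = 12. Den: d₁·d₂ = s^2 + 6.1*s + 6.24.
H(s) = (12)/(s^2 + 6.1*s + 6.24)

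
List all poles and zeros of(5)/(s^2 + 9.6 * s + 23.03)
Set denominator = 0: s^2 + 9.6*s + 23.03 = (s + 4.7)(s + 4.9) = 0 → Poles: -4.7, -4.9
Numerator is a nonzero constant (5) → Zeros: none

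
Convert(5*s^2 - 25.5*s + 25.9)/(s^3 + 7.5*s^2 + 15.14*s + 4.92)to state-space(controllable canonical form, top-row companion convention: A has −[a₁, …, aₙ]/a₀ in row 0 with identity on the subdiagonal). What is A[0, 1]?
Reachable canonical form for den = s^3 + 7.5*s^2 + 15.14*s + 4.92: top row of A = -[a₁,a₂,...,aₙ]/a₀, ones on the subdiagonal, zeros elsewhere.
A = [[-7.5, -15.14, -4.92], [1, 0, 0], [0, 1, 0]].
A[0,1] = -15.14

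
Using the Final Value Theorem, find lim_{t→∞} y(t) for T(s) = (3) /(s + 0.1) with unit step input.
FVT: lim_{t→∞} y(t) = lim_{s→0} s*Y(s) where Y(s) = T(s)/s.
= lim_{s→0} T(s) = T(0) = num(0)/den(0) = 3/0.1 = 30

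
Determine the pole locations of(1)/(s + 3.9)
Set denominator = 0: s + 3.9 = 0 → Poles: -3.9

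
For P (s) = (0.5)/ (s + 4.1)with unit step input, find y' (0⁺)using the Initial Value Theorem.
IVT: y'(0⁺) = lim_{s→∞} s²·Y(s) = lim_{s→∞} s·P(s).
deg(num) = 0, deg(den) = 1, relative degree = 1, so s·P(s) → (leading num)/(leading den) = 0.5/1 = 0.5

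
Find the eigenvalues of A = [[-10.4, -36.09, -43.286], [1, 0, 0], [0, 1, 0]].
Eigenvalues solve det(λI - A) = 0.
Characteristic polynomial: λ^3 + 10.4*λ^2 + 36.09*λ + 43.286 = 0.
Factor: (λ + 4.6)(λ^2 + 5.8*λ + 9.41) = 0.
Roots: -2.9 + 1j, -2.9 - 1j, -4.6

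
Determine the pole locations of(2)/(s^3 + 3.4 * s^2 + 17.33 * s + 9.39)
Set denominator = 0: s^3 + 3.4*s^2 + 17.33*s + 9.39 = (s + 0.6)(s^2 + 2.8*s + 15.65) = 0 → Poles: -0.6, -1.4 + 3.7j, -1.4 - 3.7j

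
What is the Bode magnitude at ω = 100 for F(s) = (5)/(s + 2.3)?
Substitute s = j*100: F(j100) = 0.00114939 - 0.0499736j.
|F(j100)| = sqrt(Re² + Im²) = 0.04999.
20*log₁₀(0.04999) = -26.02 dB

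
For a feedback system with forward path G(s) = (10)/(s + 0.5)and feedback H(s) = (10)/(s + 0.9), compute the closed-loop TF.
Closed-loop T = G/(1+GH).
Numerator: G_num * H_den = 10*s + 9.
Denominator: G_den * H_den + G_num * H_num = (s^2 + 1.4*s + 0.45) + (100) = s^2 + 1.4*s + 100.45.
T(s) = (10*s + 9)/(s^2 + 1.4*s + 100.45)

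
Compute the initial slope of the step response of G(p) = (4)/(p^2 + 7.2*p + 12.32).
IVT: y'(0⁺) = lim_{p→∞} p²·Y(p) = lim_{p→∞} p·G(p).
deg(num) = 0, deg(den) = 2, relative degree = 2 ≥ 2, so p·G(p) → 0. Initial slope = 0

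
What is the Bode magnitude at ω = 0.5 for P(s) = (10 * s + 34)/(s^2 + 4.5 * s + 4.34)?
Substitute s = j*0.5: P(j0.5) = 6.89793 - 2.57221j.
|P(j0.5)| = sqrt(Re² + Im²) = 7.362.
20*log₁₀(7.362) = 17.34 dB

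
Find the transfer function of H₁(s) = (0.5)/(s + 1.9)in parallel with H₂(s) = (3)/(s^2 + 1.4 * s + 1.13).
Parallel: H = H₁ + H₂ = (n₁·d₂ + n₂·d₁)/(d₁·d₂).
n₁·d₂ = 0.5*s^2 + 0.7*s + 0.565. n₂·d₁ = 3*s + 5.7. Sum = 0.5*s^2 + 3.7*s + 6.265. d₁·d₂ = s^3 + 3.3*s^2 + 3.79*s + 2.147.
H(s) = (0.5*s^2 + 3.7*s + 6.265)/(s^3 + 3.3*s^2 + 3.79*s + 2.147)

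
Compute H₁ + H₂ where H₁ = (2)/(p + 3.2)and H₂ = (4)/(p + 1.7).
Parallel: H = H₁ + H₂ = (n₁·d₂ + n₂·d₁)/(d₁·d₂).
n₁·d₂ = 2*p + 3.4. n₂·d₁ = 4*p + 12.8. Sum = 6*p + 16.2. d₁·d₂ = p^2 + 4.9*p + 5.44.
H(p) = (6*p + 16.2)/(p^2 + 4.9*p + 5.44)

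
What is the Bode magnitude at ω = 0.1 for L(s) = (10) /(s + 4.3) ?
Substitute s = j*0.1: L(j0.1) = 2.32432 - 0.0540541j.
|L(j0.1)| = sqrt(Re² + Im²) = 2.325.
20*log₁₀(2.325) = 7.33 dB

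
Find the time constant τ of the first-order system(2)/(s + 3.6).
First-order system: τ = -1/pole. Pole = -3.6. τ = -1/(-3.6) = 0.2778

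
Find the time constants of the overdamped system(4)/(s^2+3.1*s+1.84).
Overdamped: real poles at -0.8, -2.3. τ = -1/pole → τ₁ = 1.25, τ₂ = 0.4348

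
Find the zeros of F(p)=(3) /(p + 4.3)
Numerator is a nonzero constant (3) → Zeros: none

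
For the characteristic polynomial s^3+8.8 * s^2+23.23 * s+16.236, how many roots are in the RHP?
s^3 + 8.8*s^2 + 23.23*s + 16.236 = (s + 3.6)(s + 1.1)(s + 4.1). Poles: -1.1, -3.6, -4.1. RHP poles (Re>0): 0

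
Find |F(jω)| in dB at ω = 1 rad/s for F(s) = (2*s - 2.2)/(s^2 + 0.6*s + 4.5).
Substitute s = j*1: F(j1) = -0.515464 + 0.659794j.
|F(j1)| = sqrt(Re² + Im²) = 0.8373.
20*log₁₀(0.8373) = -1.54 dB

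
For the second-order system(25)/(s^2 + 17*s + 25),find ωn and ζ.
Standard form: ωn²/(s²+2ζωn·s+ωn²).
const=25=ωn² → ωn=5, s coeff=17=2ζωn → ζ=1.7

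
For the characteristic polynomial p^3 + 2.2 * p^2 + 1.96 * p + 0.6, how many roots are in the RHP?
p^3 + 2.2*p^2 + 1.96*p + 0.6 = (p + 0.6)(p^2 + 1.6*p + 1). Poles: -0.6, -0.8 + 0.6j, -0.8 - 0.6j. RHP poles (Re>0): 0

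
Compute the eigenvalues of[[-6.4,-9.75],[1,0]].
Eigenvalues solve det(λI - A) = 0.
Characteristic polynomial: λ^2 + 6.4*λ + 9.75 = 0.
Factor: (λ + 2.5)(λ + 3.9) = 0.
Roots: -2.5, -3.9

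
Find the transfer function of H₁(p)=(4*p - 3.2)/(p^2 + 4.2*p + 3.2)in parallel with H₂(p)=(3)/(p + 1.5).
Parallel: H = H₁ + H₂ = (n₁·d₂ + n₂·d₁)/(d₁·d₂).
n₁·d₂ = 4*p^2 + 2.8*p - 4.8. n₂·d₁ = 3*p^2 + 12.6*p + 9.6. Sum = 7*p^2 + 15.4*p + 4.8. d₁·d₂ = p^3 + 5.7*p^2 + 9.5*p + 4.8.
H(p) = (7*p^2 + 15.4*p + 4.8)/(p^3 + 5.7*p^2 + 9.5*p + 4.8)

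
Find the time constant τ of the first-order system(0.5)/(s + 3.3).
First-order system: τ = -1/pole. Pole = -3.3. τ = -1/(-3.3) = 0.303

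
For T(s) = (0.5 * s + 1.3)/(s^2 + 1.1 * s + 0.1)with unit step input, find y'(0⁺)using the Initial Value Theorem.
IVT: y'(0⁺) = lim_{s→∞} s²·Y(s) = lim_{s→∞} s·T(s).
deg(num) = 1, deg(den) = 2, relative degree = 1, so s·T(s) → (leading num)/(leading den) = 0.5/1 = 0.5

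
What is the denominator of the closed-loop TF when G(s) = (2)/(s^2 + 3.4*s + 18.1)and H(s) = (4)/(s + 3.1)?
Characteristic poly = G_den * H_den + G_num * H_num = (s^3 + 6.5*s^2 + 28.64*s + 56.11) + (8) = s^3 + 6.5*s^2 + 28.64*s + 64.11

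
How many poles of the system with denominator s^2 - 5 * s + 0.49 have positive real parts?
s^2 - 5*s + 0.49 = (s - 4.9)(s - 0.1). Poles: 0.1, 4.9. RHP poles (Re>0): 2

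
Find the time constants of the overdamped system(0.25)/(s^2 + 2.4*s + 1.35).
Overdamped: real poles at -1.5, -0.9. τ = -1/pole → τ₁ = 0.6667, τ₂ = 1.111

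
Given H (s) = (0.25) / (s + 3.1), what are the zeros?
Numerator is a nonzero constant (0.25) → Zeros: none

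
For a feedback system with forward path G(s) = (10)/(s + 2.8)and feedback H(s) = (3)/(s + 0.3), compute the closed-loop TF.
Closed-loop T = G/(1+GH).
Numerator: G_num * H_den = 10*s + 3.
Denominator: G_den * H_den + G_num * H_num = (s^2 + 3.1*s + 0.84) + (30) = s^2 + 3.1*s + 30.84.
T(s) = (10*s + 3)/(s^2 + 3.1*s + 30.84)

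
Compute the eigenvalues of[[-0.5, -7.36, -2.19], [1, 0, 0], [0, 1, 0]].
Eigenvalues solve det(λI - A) = 0.
Characteristic polynomial: λ^3 + 0.5*λ^2 + 7.36*λ + 2.19 = 0.
Factor: (λ + 0.3)(λ^2 + 0.2*λ + 7.3) = 0.
Roots: -0.1 + 2.7j, -0.1 - 2.7j, -0.3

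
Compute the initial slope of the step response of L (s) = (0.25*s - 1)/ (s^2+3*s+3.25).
IVT: y'(0⁺) = lim_{s→∞} s²·Y(s) = lim_{s→∞} s·L(s).
deg(num) = 1, deg(den) = 2, relative degree = 1, so s·L(s) → (leading num)/(leading den) = 0.25/1 = 0.25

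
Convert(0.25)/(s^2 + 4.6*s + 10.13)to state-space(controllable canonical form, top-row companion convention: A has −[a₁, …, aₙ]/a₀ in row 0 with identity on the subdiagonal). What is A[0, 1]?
Reachable canonical form for den = s^2 + 4.6*s + 10.13: top row of A = -[a₁,a₂,...,aₙ]/a₀, ones on the subdiagonal, zeros elsewhere.
A = [[-4.6, -10.13], [1, 0]].
A[0,1] = -10.13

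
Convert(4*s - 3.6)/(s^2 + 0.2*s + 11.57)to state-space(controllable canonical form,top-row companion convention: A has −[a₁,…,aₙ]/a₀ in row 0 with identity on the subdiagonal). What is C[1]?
Reachable canonical form: C = numerator coefficients (right-aligned, zero-padded to length n).
num = 4*s - 3.6, C = [[4, -3.6]].
C[1] = -3.6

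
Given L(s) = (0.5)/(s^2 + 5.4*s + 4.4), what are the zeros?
Numerator is a nonzero constant (0.5) → Zeros: none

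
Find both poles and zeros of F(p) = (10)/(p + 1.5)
Set denominator = 0: p + 1.5 = 0 → Poles: -1.5
Numerator is a nonzero constant (10) → Zeros: none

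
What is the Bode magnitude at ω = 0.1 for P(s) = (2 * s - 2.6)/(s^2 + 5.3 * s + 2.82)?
Substitute s = j*0.1: P(j0.1) = -0.880519 + 0.237251j.
|P(j0.1)| = sqrt(Re² + Im²) = 0.9119.
20*log₁₀(0.9119) = -0.80 dB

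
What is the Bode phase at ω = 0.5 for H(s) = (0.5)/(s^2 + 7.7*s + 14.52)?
Substitute s = j*0.5: H(j0.5) = 0.0326611 - 0.00881187j.
∠H(j0.5) = atan2(Im, Re) = atan2(-0.00881187, 0.0326611) = -15.10°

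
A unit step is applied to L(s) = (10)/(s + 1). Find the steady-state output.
FVT: lim_{t→∞} y(t) = lim_{s→0} s*Y(s) where Y(s) = L(s)/s.
= lim_{s→0} L(s) = L(0) = num(0)/den(0) = 10/1 = 10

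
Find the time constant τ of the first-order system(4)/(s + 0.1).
First-order system: τ = -1/pole. Pole = -0.1. τ = -1/(-0.1) = 10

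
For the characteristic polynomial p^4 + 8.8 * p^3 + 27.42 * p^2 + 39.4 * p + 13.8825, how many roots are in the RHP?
p^4 + 8.8*p^3 + 27.42*p^2 + 39.4*p + 13.8825 = (p + 4.5)(p + 0.5)(p^2 + 3.8*p + 6.17). Poles: -0.5, -1.9 + 1.6j, -1.9 - 1.6j, -4.5. RHP poles (Re>0): 0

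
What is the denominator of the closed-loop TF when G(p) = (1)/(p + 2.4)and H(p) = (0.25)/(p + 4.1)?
Characteristic poly = G_den * H_den + G_num * H_num = (p^2 + 6.5*p + 9.84) + (0.25) = p^2 + 6.5*p + 10.09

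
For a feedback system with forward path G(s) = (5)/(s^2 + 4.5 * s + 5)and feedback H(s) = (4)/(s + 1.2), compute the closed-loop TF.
Closed-loop T = G/(1+GH).
Numerator: G_num * H_den = 5*s + 6.
Denominator: G_den * H_den + G_num * H_num = (s^3 + 5.7*s^2 + 10.4*s + 6) + (20) = s^3 + 5.7*s^2 + 10.4*s + 26.
T(s) = (5*s + 6)/(s^3 + 5.7*s^2 + 10.4*s + 26)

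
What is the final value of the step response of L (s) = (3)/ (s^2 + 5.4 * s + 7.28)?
FVT: lim_{t→∞} y(t) = lim_{s→0} s*Y(s) where Y(s) = L(s)/s.
= lim_{s→0} L(s) = L(0) = num(0)/den(0) = 3/7.28 = 0.4121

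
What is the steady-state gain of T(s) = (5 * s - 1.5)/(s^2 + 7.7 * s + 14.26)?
DC gain = T(0) = num(0)/den(0) = -1.5/14.26 = -0.1052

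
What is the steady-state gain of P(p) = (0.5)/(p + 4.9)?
DC gain = P(0) = num(0)/den(0) = 0.5/4.9 = 0.102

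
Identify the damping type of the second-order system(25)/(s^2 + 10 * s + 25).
Standard form: ωn²/(s²+2ζωn·s+ωn²) gives ωn=5, ζ=1.
Critically damped (ζ = 1)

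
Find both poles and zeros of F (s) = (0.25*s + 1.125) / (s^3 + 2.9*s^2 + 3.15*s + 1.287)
Set denominator = 0: s^3 + 2.9*s^2 + 3.15*s + 1.287 = (s + 1.1)(s^2 + 1.8*s + 1.17) = 0 → Poles: -0.9 + 0.6j, -0.9 - 0.6j, -1.1
Set numerator = 0: 0.25*s + 1.125 = 0 → Zeros: -4.5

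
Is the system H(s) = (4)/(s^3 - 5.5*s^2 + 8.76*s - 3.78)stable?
Denominator: s^3 - 5.5*s^2 + 8.76*s - 3.78 = (s - 1.8)(s - 0.7)(s - 3). Poles: 0.7, 1.8, 3. All Re(p)<0: No (unstable)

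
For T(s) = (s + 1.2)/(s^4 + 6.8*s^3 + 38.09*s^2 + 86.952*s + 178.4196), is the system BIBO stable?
Denominator: s^4 + 6.8*s^3 + 38.09*s^2 + 86.952*s + 178.4196 = (s^2 + 2.4*s + 10.44)(s^2 + 4.4*s + 17.09). Poles: -1.2 + 3j, -1.2 - 3j, -2.2 + 3.5j, -2.2 - 3.5j. All Re(p)<0: Yes (stable)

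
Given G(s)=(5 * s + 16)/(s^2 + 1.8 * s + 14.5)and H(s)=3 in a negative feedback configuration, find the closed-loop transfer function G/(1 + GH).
Closed-loop T = G/(1+GH).
Numerator: G_num * H_den = 5*s + 16.
Denominator: G_den * H_den + G_num * H_num = (s^2 + 1.8*s + 14.5) + (15*s + 48) = s^2 + 16.8*s + 62.5.
T(s) = (5*s + 16)/(s^2 + 16.8*s + 62.5)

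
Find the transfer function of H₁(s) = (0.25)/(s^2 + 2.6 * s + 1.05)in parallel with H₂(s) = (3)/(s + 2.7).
Parallel: H = H₁ + H₂ = (n₁·d₂ + n₂·d₁)/(d₁·d₂).
n₁·d₂ = 0.25*s + 0.675. n₂·d₁ = 3*s^2 + 7.8*s + 3.15. Sum = 3*s^2 + 8.05*s + 3.825. d₁·d₂ = s^3 + 5.3*s^2 + 8.07*s + 2.835.
H(s) = (3*s^2 + 8.05*s + 3.825)/(s^3 + 5.3*s^2 + 8.07*s + 2.835)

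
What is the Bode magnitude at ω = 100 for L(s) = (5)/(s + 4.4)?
Substitute s = j*100: L(j100) = 0.00219575 - 0.0499034j.
|L(j100)| = sqrt(Re² + Im²) = 0.04995.
20*log₁₀(0.04995) = -26.03 dB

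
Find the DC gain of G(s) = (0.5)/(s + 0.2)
DC gain = G(0) = num(0)/den(0) = 0.5/0.2 = 2.5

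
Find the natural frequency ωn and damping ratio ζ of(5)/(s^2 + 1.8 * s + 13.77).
Underdamped: complex pole -0.9 + 3.6j. ωn = |pole| = 3.711, ζ = -Re(pole)/ωn = 0.2425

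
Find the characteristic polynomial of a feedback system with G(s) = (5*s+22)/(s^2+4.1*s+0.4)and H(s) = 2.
Characteristic poly = G_den * H_den + G_num * H_num = (s^2 + 4.1*s + 0.4) + (10*s + 44) = s^2 + 14.1*s + 44.4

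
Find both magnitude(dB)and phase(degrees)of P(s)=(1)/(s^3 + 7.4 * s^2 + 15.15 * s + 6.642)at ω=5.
Substitute s = j*5: P(j5) = -0.00520949 + 0.0014385j.
|P| = 20*log₁₀(sqrt(Re²+Im²)) = -45.34 dB.
∠P = atan2(Im, Re) = 164.56° (principal value).
Summing the individual angle contributions Σ∠(j5 − zᵢ) − Σ∠(j5 − pₖ) over the 0 zero(s) and 3 pole(s), each followed continuously from ω = 0 (DC phase referenced to (−180°, 180°]), gives -195.44°, i.e. the principal value - 360°. Continuous Bode phase = -195.44°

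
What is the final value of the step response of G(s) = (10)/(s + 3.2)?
FVT: lim_{t→∞} y(t) = lim_{s→0} s*Y(s) where Y(s) = G(s)/s.
= lim_{s→0} G(s) = G(0) = num(0)/den(0) = 10/3.2 = 3.125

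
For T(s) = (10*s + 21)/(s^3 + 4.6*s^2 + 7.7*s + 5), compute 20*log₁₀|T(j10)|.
Substitute s = j*10: T(j10) = -0.0961845 - 0.024663j.
|T(j10)| = sqrt(Re² + Im²) = 0.0993.
20*log₁₀(0.0993) = -20.06 dB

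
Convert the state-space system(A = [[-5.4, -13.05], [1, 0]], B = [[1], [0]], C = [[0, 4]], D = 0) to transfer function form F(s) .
F(s) = C(sI - A)⁻¹B + D.
Characteristic polynomial det(sI - A) = s^2 + 5.4*s + 13.05.
Numerator from C·adj(sI-A)·B + D·det(sI-A) = 4.
F(s) = (4)/(s^2 + 5.4*s + 13.05)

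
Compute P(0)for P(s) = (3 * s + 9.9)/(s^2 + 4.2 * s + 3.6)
DC gain = P(0) = num(0)/den(0) = 9.9/3.6 = 2.75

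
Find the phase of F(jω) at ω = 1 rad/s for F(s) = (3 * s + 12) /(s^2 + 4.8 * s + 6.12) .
Substitute s = j*1: F(j1) = 1.53976 - 0.857588j.
∠F(j1) = atan2(Im, Re) = atan2(-0.857588, 1.53976) = -29.12°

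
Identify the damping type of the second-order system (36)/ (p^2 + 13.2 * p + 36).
Standard form: ωn²/(p²+2ζωn·p+ωn²) gives ωn=6, ζ=1.1.
Overdamped (ζ = 1.1 > 1)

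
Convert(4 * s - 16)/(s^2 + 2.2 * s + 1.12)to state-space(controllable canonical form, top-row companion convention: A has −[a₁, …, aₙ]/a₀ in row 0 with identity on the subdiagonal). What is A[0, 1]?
Reachable canonical form for den = s^2 + 2.2*s + 1.12: top row of A = -[a₁,a₂,...,aₙ]/a₀, ones on the subdiagonal, zeros elsewhere.
A = [[-2.2, -1.12], [1, 0]].
A[0,1] = -1.12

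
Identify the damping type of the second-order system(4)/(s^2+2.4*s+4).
Standard form: ωn²/(s²+2ζωn·s+ωn²) gives ωn=2, ζ=0.6.
Underdamped (ζ = 0.6 < 1)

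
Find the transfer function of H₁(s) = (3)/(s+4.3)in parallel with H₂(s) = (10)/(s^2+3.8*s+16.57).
Parallel: H = H₁ + H₂ = (n₁·d₂ + n₂·d₁)/(d₁·d₂).
n₁·d₂ = 3*s^2 + 11.4*s + 49.71. n₂·d₁ = 10*s + 43. Sum = 3*s^2 + 21.4*s + 92.71. d₁·d₂ = s^3 + 8.1*s^2 + 32.91*s + 71.251.
H(s) = (3*s^2 + 21.4*s + 92.71)/(s^3 + 8.1*s^2 + 32.91*s + 71.251)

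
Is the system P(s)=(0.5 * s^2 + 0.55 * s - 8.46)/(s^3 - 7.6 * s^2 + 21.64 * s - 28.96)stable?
Denominator: s^3 - 7.6*s^2 + 21.64*s - 28.96 = (s - 4)(s^2 - 3.6*s + 7.24). Poles: 1.8 + 2j, 1.8 - 2j, 4. All Re(p)<0: No (unstable)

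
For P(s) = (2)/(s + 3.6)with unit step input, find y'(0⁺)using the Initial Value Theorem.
IVT: y'(0⁺) = lim_{s→∞} s²·Y(s) = lim_{s→∞} s·P(s).
deg(num) = 0, deg(den) = 1, relative degree = 1, so s·P(s) → (leading num)/(leading den) = 2/1 = 2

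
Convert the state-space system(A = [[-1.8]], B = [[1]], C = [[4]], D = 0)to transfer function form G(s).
G(s) = C(sI - A)⁻¹B + D.
Characteristic polynomial det(sI - A) = s + 1.8.
Numerator from C·adj(sI-A)·B + D·det(sI-A) = 4.
G(s) = (4)/(s + 1.8)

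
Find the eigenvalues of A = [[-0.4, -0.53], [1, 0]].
Eigenvalues solve det(λI - A) = 0.
Characteristic polynomial: λ^2 + 0.4*λ + 0.53 = 0.
Roots: -0.2 + 0.7j, -0.2 - 0.7j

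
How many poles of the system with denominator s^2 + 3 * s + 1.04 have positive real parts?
s^2 + 3*s + 1.04 = (s + 2.6)(s + 0.4). Poles: -0.4, -2.6. RHP poles (Re>0): 0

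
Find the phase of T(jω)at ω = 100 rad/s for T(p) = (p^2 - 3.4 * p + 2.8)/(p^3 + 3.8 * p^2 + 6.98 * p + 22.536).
Substitute p = j*100: T(j100) = 0.000719397 - 0.00997684j.
∠T(j100) = atan2(Im, Re) = atan2(-0.00997684, 0.000719397) = -85.88° (principal value).
Summing the individual angle contributions Σ∠(j100 − zᵢ) − Σ∠(j100 − pₖ) over the 2 zero(s) and 3 pole(s), each followed continuously from ω = 0 (DC phase referenced to (−180°, 180°]), gives -445.88°, i.e. the principal value - 360°. Continuous Bode phase = -445.88°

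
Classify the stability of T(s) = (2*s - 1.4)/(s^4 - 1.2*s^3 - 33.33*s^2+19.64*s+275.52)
Denominator: s^4 - 1.2*s^3 - 33.33*s^2 + 19.64*s + 275.52 = (s - 4.8)(s + 4.1)(s - 4)(s + 3.5). Poles: -3.5, -4.1, 4, 4.8. Unstable (2 pole(s) in RHP)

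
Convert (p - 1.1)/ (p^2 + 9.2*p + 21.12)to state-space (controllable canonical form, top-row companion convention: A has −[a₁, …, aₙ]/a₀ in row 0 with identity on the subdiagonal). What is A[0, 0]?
Reachable canonical form for den = p^2 + 9.2*p + 21.12: top row of A = -[a₁,a₂,...,aₙ]/a₀, ones on the subdiagonal, zeros elsewhere.
A = [[-9.2, -21.12], [1, 0]].
A[0,0] = -9.2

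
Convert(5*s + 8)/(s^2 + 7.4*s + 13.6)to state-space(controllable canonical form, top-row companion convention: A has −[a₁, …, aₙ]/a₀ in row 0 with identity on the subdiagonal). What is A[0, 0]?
Reachable canonical form for den = s^2 + 7.4*s + 13.6: top row of A = -[a₁,a₂,...,aₙ]/a₀, ones on the subdiagonal, zeros elsewhere.
A = [[-7.4, -13.6], [1, 0]].
A[0,0] = -7.4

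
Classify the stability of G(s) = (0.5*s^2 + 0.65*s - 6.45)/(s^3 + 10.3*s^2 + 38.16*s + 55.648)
Denominator: s^3 + 10.3*s^2 + 38.16*s + 55.648 = (s + 4.7)(s^2 + 5.6*s + 11.84). Poles: -2.8 + 2j, -2.8 - 2j, -4.7. Stable (all poles in LHP)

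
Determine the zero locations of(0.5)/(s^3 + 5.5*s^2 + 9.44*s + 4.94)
Numerator is a nonzero constant (0.5) → Zeros: none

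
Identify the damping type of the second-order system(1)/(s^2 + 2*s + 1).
Standard form: ωn²/(s²+2ζωn·s+ωn²) gives ωn=1, ζ=1.
Critically damped (ζ = 1)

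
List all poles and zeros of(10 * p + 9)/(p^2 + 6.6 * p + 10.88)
Set denominator = 0: p^2 + 6.6*p + 10.88 = (p + 3.4)(p + 3.2) = 0 → Poles: -3.2, -3.4
Set numerator = 0: 10*p + 9 = 0 → Zeros: -0.9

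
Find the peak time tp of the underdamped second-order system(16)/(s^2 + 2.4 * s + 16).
Standard form: ωn²/(s²+2ζωn·s+ωn²) → ωn = 4, ζ = 0.3.
ωd = ωn·√(1-ζ²) = 4·√(1-0.3²) = 3.816.
tp = π/ωd = π/3.816 = 0.8233 s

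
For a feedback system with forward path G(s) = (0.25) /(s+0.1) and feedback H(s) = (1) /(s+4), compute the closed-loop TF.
Closed-loop T = G/(1+GH).
Numerator: G_num * H_den = 0.25*s + 1.
Denominator: G_den * H_den + G_num * H_num = (s^2 + 4.1*s + 0.4) + (0.25) = s^2 + 4.1*s + 0.65.
T(s) = (0.25*s + 1)/(s^2 + 4.1*s + 0.65)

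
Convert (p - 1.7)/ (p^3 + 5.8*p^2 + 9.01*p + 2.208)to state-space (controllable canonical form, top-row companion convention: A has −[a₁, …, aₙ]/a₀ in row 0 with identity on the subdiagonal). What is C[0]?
Reachable canonical form: C = numerator coefficients (right-aligned, zero-padded to length n).
num = p - 1.7, C = [[0, 1, -1.7]].
C[0] = 0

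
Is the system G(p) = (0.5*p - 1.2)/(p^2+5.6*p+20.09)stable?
Denominator: p^2 + 5.6*p + 20.09. Poles: -2.8 + 3.5j, -2.8 - 3.5j. All Re(p)<0: Yes (stable)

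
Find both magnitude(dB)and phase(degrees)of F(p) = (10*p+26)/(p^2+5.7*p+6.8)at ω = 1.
Substitute p = j*1: F(j1) = 3.1423 - 1.36398j.
|F| = 20*log₁₀(sqrt(Re²+Im²)) = 10.69 dB.
∠F = atan2(Im, Re) = -23.46°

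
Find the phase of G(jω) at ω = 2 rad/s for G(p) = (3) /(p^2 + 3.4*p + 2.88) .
Substitute p = j*2: G(j2) = -0.0707452 - 0.429524j.
∠G(j2) = atan2(Im, Re) = atan2(-0.429524, -0.0707452) = -99.35°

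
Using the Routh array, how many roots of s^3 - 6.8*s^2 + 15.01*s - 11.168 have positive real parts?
Routh array:
s^3: [1, 15.01]; s^2: [-6.8, -11.168]; s^1: [13.3676]; s^0: [-11.168]
First column: [1, -6.8, 13.3676, -11.168]. Sign changes = RHP roots = 3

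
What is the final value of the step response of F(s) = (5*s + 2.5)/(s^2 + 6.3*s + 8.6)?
FVT: lim_{t→∞} y(t) = lim_{s→0} s*Y(s) where Y(s) = F(s)/s.
= lim_{s→0} F(s) = F(0) = num(0)/den(0) = 2.5/8.6 = 0.2907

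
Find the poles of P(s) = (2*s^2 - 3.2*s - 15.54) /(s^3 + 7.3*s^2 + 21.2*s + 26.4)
Set denominator = 0: s^3 + 7.3*s^2 + 21.2*s + 26.4 = (s + 3.3)(s^2 + 4*s + 8) = 0 → Poles: -2 + 2j, -2 - 2j, -3.3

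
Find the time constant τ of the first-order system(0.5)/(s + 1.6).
First-order system: τ = -1/pole. Pole = -1.6. τ = -1/(-1.6) = 0.625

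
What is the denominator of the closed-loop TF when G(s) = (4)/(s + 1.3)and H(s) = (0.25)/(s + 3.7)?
Characteristic poly = G_den * H_den + G_num * H_num = (s^2 + 5*s + 4.81) + (1) = s^2 + 5*s + 5.81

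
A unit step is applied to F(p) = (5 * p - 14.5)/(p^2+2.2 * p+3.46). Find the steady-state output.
FVT: lim_{t→∞} y(t) = lim_{p→0} p*Y(p) where Y(p) = F(p)/p.
= lim_{p→0} F(p) = F(0) = num(0)/den(0) = -14.5/3.46 = -4.191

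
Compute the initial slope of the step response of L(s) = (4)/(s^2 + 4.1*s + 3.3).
IVT: y'(0⁺) = lim_{s→∞} s²·Y(s) = lim_{s→∞} s·L(s).
deg(num) = 0, deg(den) = 2, relative degree = 2 ≥ 2, so s·L(s) → 0. Initial slope = 0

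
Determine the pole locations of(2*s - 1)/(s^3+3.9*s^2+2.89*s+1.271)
Set denominator = 0: s^3 + 3.9*s^2 + 2.89*s + 1.271 = (s + 3.1)(s^2 + 0.8*s + 0.41) = 0 → Poles: -0.4 + 0.5j, -0.4 - 0.5j, -3.1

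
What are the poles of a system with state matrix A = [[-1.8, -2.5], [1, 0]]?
Eigenvalues solve det(λI - A) = 0.
Characteristic polynomial: λ^2 + 1.8*λ + 2.5 = 0.
Roots: -0.9 + 1.3j, -0.9 - 1.3j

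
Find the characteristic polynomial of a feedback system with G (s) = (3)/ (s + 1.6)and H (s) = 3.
Characteristic poly = G_den * H_den + G_num * H_num = (s + 1.6) + (9) = s + 10.6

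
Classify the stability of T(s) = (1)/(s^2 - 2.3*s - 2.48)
Denominator: s^2 - 2.3*s - 2.48 = (s - 3.1)(s + 0.8). Poles: -0.8, 3.1. Unstable (1 pole(s) in RHP)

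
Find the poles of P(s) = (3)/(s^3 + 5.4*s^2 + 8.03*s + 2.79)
Set denominator = 0: s^3 + 5.4*s^2 + 8.03*s + 2.79 = (s + 1.8)(s + 0.5)(s + 3.1) = 0 → Poles: -0.5, -1.8, -3.1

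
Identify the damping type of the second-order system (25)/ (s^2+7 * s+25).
Standard form: ωn²/(s²+2ζωn·s+ωn²) gives ωn=5, ζ=0.7.
Underdamped (ζ = 0.7 < 1)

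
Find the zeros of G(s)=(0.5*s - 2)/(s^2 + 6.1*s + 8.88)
Set numerator = 0: 0.5*s - 2 = 0 → Zeros: 4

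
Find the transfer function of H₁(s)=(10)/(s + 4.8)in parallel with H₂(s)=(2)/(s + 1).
Parallel: H = H₁ + H₂ = (n₁·d₂ + n₂·d₁)/(d₁·d₂).
n₁·d₂ = 10*s + 10. n₂·d₁ = 2*s + 9.6. Sum = 12*s + 19.6. d₁·d₂ = s^2 + 5.8*s + 4.8.
H(s) = (12*s + 19.6)/(s^2 + 5.8*s + 4.8)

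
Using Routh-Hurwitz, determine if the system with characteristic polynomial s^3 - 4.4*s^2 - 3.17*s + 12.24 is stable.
Routh array:
s^3: [1, -3.17]; s^2: [-4.4, 12.24]; s^1: [-0.388182]; s^0: [12.24]
First column: [1, -4.4, -0.388182, 12.24]. Sign changes = 2.
No, unstable (2 RHP root(s))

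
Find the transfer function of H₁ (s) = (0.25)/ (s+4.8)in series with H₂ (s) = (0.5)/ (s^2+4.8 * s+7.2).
Series: H = H₁ · H₂ = (n₁·n₂)/(d₁·d₂).
Num: n₁·n₂ = 0.125. Den: d₁·d₂ = s^3 + 9.6*s^2 + 30.24*s + 34.56.
H(s) = (0.125)/(s^3 + 9.6*s^2 + 30.24*s + 34.56)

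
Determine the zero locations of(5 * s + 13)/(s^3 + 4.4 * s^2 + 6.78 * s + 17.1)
Set numerator = 0: 5*s + 13 = 0 → Zeros: -2.6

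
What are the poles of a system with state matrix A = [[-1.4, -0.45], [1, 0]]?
Eigenvalues solve det(λI - A) = 0.
Characteristic polynomial: λ^2 + 1.4*λ + 0.45 = 0.
Factor: (λ + 0.9)(λ + 0.5) = 0.
Roots: -0.5, -0.9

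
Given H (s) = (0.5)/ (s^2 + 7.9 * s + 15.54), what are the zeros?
Numerator is a nonzero constant (0.5) → Zeros: none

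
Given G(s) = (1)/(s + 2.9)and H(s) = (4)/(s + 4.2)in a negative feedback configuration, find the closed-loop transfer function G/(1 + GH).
Closed-loop T = G/(1+GH).
Numerator: G_num * H_den = s + 4.2.
Denominator: G_den * H_den + G_num * H_num = (s^2 + 7.1*s + 12.18) + (4) = s^2 + 7.1*s + 16.18.
T(s) = (s + 4.2)/(s^2 + 7.1*s + 16.18)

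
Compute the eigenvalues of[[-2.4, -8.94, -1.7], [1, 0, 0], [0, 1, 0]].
Eigenvalues solve det(λI - A) = 0.
Characteristic polynomial: λ^3 + 2.4*λ^2 + 8.94*λ + 1.7 = 0.
Factor: (λ + 0.2)(λ^2 + 2.2*λ + 8.5) = 0.
Roots: -0.2, -1.1 + 2.7j, -1.1 - 2.7j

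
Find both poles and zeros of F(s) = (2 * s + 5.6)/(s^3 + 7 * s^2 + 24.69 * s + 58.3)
Set denominator = 0: s^3 + 7*s^2 + 24.69*s + 58.3 = (s + 4.4)(s^2 + 2.6*s + 13.25) = 0 → Poles: -1.3 + 3.4j, -1.3 - 3.4j, -4.4
Set numerator = 0: 2*s + 5.6 = 0 → Zeros: -2.8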